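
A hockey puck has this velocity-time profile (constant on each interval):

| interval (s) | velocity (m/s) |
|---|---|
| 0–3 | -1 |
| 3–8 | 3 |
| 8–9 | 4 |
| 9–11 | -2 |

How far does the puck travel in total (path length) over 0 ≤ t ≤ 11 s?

26 m

Distance (not displacement) is the total path length: add the absolute areas under v-t.
0–3 s: |-1| × 3 = 3 m
3–8 s: |3| × 5 = 15 m
8–9 s: |4| × 1 = 4 m
9–11 s: |-2| × 2 = 4 m
Total distance = 26 m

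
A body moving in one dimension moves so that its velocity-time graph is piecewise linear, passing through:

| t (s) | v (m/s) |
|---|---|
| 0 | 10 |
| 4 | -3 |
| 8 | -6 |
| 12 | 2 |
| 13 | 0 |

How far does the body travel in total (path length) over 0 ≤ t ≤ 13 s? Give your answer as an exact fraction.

Distance (not displacement) is the total path length: add the absolute areas under v-t.
0–4 s: v = 0 at t = 40/13 s; triangle areas 200/13 + 18/13 = 218/13 m
4–8 s: |½(-3 + -6)(4)| = 18 m
8–12 s: v = 0 at t = 11 s; triangle areas 9 + 1 = 10 m
12–13 s: |½(2 + 0)(1)| = 1 m
Total distance = 595/13 m

595/13 m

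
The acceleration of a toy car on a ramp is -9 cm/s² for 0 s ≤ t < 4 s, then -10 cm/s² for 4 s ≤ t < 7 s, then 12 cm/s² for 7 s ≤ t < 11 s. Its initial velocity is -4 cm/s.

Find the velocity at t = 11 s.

-22 cm/s

Δv equals the area under the a-t graph; then v = v₀ + Δv.
0–4 s: -9 × 4 = -36 cm/s
4–7 s: -10 × 3 = -30 cm/s
7–11 s: 12 × 4 = 48 cm/s
Δv = -18 cm/s, so v(11) = -4 + (-18) = -22 cm/s.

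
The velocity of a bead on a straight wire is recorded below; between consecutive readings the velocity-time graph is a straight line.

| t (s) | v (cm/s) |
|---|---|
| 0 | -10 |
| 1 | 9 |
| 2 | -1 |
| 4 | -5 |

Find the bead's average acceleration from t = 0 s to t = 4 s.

Average acceleration = Δv/Δt = (-5 − -10)/(4 − 0) = 1.25 cm/s².

1.25 cm/s²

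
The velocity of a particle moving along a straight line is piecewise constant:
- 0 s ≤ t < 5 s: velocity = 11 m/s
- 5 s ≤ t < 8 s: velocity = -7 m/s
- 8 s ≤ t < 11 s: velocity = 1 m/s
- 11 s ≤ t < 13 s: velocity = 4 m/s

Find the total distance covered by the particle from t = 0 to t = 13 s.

87 m

Distance (not displacement) is the total path length: add the absolute areas under v-t.
0–5 s: |11| × 5 = 55 m
5–8 s: |-7| × 3 = 21 m
8–11 s: |1| × 3 = 3 m
11–13 s: |4| × 2 = 8 m
Total distance = 87 m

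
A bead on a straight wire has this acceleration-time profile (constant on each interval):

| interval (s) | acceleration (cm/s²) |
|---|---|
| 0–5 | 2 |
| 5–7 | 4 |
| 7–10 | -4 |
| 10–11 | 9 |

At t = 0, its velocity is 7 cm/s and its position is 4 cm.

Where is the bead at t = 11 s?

180.5 cm

On each constant-a segment, Δv = aΔt and Δx = v₀Δt + ½aΔt²; chain segment to segment.
0–5 s: v starts 7 cm/s; Δx = 7·5 + ½·2·5² = 60 cm; v ends 17 cm/s.
5–7 s: v starts 17 cm/s; Δx = 17·2 + ½·4·2² = 42 cm; v ends 25 cm/s.
7–10 s: v starts 25 cm/s; Δx = 25·3 + ½·-4·3² = 57 cm; v ends 13 cm/s.
10–11 s: v starts 13 cm/s; Δx = 13·1 + ½·9·1² = 17.5 cm; v ends 22 cm/s.
x(11) = 4 + Σ Δx = 180.5 cm.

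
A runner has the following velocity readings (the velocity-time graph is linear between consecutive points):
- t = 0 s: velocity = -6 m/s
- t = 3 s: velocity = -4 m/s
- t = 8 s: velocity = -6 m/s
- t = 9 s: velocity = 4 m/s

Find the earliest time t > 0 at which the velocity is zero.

t = 8.6 s

v changes sign on 8–9 s (from -6 to 4); the graph is linear there, so v = 0 at t = 8 + (6)·(9 − 8)/(4 − -6) = 8.6 s.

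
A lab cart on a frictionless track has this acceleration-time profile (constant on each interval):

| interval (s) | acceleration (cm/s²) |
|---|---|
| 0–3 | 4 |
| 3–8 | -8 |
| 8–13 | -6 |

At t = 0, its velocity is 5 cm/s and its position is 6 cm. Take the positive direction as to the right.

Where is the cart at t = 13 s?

-166 cm

On each constant-a segment, Δv = aΔt and Δx = v₀Δt + ½aΔt²; chain segment to segment.
0–3 s: v starts 5 cm/s; Δx = 5·3 + ½·4·3² = 33 cm; v ends 17 cm/s.
3–8 s: v starts 17 cm/s; Δx = 17·5 + ½·-8·5² = -15 cm; v ends -23 cm/s.
8–13 s: v starts -23 cm/s; Δx = -23·5 + ½·-6·5² = -190 cm; v ends -53 cm/s.
x(13) = 6 + Σ Δx = -166 cm.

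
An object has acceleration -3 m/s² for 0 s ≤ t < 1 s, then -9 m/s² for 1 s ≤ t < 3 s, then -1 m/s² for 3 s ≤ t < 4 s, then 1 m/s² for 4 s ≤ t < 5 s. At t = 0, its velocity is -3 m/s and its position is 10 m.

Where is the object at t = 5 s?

-73.5 m

On each constant-a segment, Δv = aΔt and Δx = v₀Δt + ½aΔt²; chain segment to segment.
0–1 s: v starts -3 m/s; Δx = -3·1 + ½·-3·1² = -4.5 m; v ends -6 m/s.
1–3 s: v starts -6 m/s; Δx = -6·2 + ½·-9·2² = -30 m; v ends -24 m/s.
3–4 s: v starts -24 m/s; Δx = -24·1 + ½·-1·1² = -24.5 m; v ends -25 m/s.
4–5 s: v starts -25 m/s; Δx = -25·1 + ½·1·1² = -24.5 m; v ends -24 m/s.
x(5) = 10 + Σ Δx = -73.5 m.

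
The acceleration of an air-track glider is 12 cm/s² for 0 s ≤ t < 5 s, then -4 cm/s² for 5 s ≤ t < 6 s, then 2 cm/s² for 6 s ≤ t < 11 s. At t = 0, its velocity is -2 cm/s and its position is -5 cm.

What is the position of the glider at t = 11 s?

486 cm

On each constant-a segment, Δv = aΔt and Δx = v₀Δt + ½aΔt²; chain segment to segment.
0–5 s: v starts -2 cm/s; Δx = -2·5 + ½·12·5² = 140 cm; v ends 58 cm/s.
5–6 s: v starts 58 cm/s; Δx = 58·1 + ½·-4·1² = 56 cm; v ends 54 cm/s.
6–11 s: v starts 54 cm/s; Δx = 54·5 + ½·2·5² = 295 cm; v ends 64 cm/s.
x(11) = -5 + Σ Δx = 486 cm.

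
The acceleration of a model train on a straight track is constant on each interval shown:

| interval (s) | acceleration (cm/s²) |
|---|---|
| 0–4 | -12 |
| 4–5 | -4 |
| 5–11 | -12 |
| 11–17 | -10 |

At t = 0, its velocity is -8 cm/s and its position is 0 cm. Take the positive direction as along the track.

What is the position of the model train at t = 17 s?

-1734 cm

On each constant-a segment, Δv = aΔt and Δx = v₀Δt + ½aΔt²; chain segment to segment.
0–4 s: v starts -8 cm/s; Δx = -8·4 + ½·-12·4² = -128 cm; v ends -56 cm/s.
4–5 s: v starts -56 cm/s; Δx = -56·1 + ½·-4·1² = -58 cm; v ends -60 cm/s.
5–11 s: v starts -60 cm/s; Δx = -60·6 + ½·-12·6² = -576 cm; v ends -132 cm/s.
11–17 s: v starts -132 cm/s; Δx = -132·6 + ½·-10·6² = -972 cm; v ends -192 cm/s.
x(17) = 0 + Σ Δx = -1734 cm.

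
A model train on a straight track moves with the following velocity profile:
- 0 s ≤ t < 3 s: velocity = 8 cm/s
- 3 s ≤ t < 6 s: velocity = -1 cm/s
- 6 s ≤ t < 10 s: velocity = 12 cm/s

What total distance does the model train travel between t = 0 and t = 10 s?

75 cm

Distance (not displacement) is the total path length: add the absolute areas under v-t.
0–3 s: |8| × 3 = 24 cm
3–6 s: |-1| × 3 = 3 cm
6–10 s: |12| × 4 = 48 cm
Total distance = 75 cm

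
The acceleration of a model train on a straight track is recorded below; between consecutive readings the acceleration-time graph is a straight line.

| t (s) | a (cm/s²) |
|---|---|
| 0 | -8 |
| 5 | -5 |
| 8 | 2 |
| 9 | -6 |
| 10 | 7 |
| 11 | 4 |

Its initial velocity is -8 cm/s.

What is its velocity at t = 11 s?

Δv equals the area under the a-t graph; then v = v₀ + Δv.
0–5 s: ½(-8 + -5)(5) = -32.5 cm/s
5–8 s: ½(-5 + 2)(3) = -4.5 cm/s
8–9 s: ½(2 + -6)(1) = -2 cm/s
9–10 s: ½(-6 + 7)(1) = 0.5 cm/s
10–11 s: ½(7 + 4)(1) = 5.5 cm/s
Δv = -33 cm/s, so v(11) = -8 + (-33) = -41 cm/s.

-41 cm/s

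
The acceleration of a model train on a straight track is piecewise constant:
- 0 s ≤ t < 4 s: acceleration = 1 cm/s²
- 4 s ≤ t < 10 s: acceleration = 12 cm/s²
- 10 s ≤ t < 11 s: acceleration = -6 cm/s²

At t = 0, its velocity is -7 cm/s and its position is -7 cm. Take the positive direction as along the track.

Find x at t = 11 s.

On each constant-a segment, Δv = aΔt and Δx = v₀Δt + ½aΔt²; chain segment to segment.
0–4 s: v starts -7 cm/s; Δx = -7·4 + ½·1·4² = -20 cm; v ends -3 cm/s.
4–10 s: v starts -3 cm/s; Δx = -3·6 + ½·12·6² = 198 cm; v ends 69 cm/s.
10–11 s: v starts 69 cm/s; Δx = 69·1 + ½·-6·1² = 66 cm; v ends 63 cm/s.
x(11) = -7 + Σ Δx = 237 cm.

237 cm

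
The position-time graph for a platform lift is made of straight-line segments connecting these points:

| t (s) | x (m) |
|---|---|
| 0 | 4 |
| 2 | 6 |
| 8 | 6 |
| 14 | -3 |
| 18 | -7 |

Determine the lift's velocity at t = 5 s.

Velocity is the slope of the x-t graph on 2–8 s: (6 − 6)/(8 − 2) = 0 m/s.

0 m/s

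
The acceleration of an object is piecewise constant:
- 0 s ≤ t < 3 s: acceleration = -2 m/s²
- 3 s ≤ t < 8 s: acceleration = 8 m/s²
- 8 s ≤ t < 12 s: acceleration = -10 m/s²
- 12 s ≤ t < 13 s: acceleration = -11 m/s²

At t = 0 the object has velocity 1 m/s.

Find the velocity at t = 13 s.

-16 m/s

Δv equals the area under the a-t graph; then v = v₀ + Δv.
0–3 s: -2 × 3 = -6 m/s
3–8 s: 8 × 5 = 40 m/s
8–12 s: -10 × 4 = -40 m/s
12–13 s: -11 × 1 = -11 m/s
Δv = -17 m/s, so v(13) = 1 + (-17) = -16 m/s.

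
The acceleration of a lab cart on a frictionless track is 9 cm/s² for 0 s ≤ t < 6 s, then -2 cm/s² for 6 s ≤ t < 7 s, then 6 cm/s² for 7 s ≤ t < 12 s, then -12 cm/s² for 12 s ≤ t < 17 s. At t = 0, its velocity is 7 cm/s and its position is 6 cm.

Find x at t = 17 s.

935 cm

On each constant-a segment, Δv = aΔt and Δx = v₀Δt + ½aΔt²; chain segment to segment.
0–6 s: v starts 7 cm/s; Δx = 7·6 + ½·9·6² = 204 cm; v ends 61 cm/s.
6–7 s: v starts 61 cm/s; Δx = 61·1 + ½·-2·1² = 60 cm; v ends 59 cm/s.
7–12 s: v starts 59 cm/s; Δx = 59·5 + ½·6·5² = 370 cm; v ends 89 cm/s.
12–17 s: v starts 89 cm/s; Δx = 89·5 + ½·-12·5² = 295 cm; v ends 29 cm/s.
x(17) = 6 + Σ Δx = 935 cm.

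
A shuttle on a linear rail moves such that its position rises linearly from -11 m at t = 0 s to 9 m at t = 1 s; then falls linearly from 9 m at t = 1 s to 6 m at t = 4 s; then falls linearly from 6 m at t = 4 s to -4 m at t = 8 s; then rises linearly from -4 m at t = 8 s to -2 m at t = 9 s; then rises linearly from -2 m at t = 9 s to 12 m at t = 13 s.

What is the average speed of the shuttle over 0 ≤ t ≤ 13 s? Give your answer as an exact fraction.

Average speed = (total path length)/(elapsed time); on a piecewise-linear x-t graph the path length is Σ|Δx|.
0–1 s: |Δx| = |9 − -11| = 20 m
1–4 s: |Δx| = |6 − 9| = 3 m
4–8 s: |Δx| = |-4 − 6| = 10 m
8–9 s: |Δx| = |-2 − -4| = 2 m
9–13 s: |Δx| = |12 − -2| = 14 m
Total path = 49 m; average speed = 49/13 = 49/13 m/s.

49/13 m/s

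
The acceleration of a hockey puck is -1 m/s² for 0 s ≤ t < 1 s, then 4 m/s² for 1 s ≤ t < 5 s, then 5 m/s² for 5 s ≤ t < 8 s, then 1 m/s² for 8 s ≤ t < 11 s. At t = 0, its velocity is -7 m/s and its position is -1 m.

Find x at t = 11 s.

On each constant-a segment, Δv = aΔt and Δx = v₀Δt + ½aΔt²; chain segment to segment.
0–1 s: v starts -7 m/s; Δx = -7·1 + ½·-1·1² = -7.5 m; v ends -8 m/s.
1–5 s: v starts -8 m/s; Δx = -8·4 + ½·4·4² = 0 m; v ends 8 m/s.
5–8 s: v starts 8 m/s; Δx = 8·3 + ½·5·3² = 46.5 m; v ends 23 m/s.
8–11 s: v starts 23 m/s; Δx = 23·3 + ½·1·3² = 73.5 m; v ends 26 m/s.
x(11) = -1 + Σ Δx = 111.5 m.

111.5 m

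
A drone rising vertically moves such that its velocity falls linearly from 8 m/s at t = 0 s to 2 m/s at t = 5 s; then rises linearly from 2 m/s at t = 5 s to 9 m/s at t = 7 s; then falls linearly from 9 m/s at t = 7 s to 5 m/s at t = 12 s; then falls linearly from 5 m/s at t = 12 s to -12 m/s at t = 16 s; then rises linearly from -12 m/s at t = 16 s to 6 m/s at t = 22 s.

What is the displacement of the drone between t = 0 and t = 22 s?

39 m

Displacement is the signed area under the v-t curve.
0–5 s: ½(8 + 2)(5) = 25 m
5–7 s: ½(2 + 9)(2) = 11 m
7–12 s: ½(9 + 5)(5) = 35 m
12–16 s: ½(5 + -12)(4) = -14 m
16–22 s: ½(-12 + 6)(6) = -18 m
Net displacement = 39 m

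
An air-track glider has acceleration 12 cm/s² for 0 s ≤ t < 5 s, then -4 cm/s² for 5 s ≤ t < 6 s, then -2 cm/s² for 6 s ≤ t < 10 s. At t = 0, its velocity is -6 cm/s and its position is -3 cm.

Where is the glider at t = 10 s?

353 cm

On each constant-a segment, Δv = aΔt and Δx = v₀Δt + ½aΔt²; chain segment to segment.
0–5 s: v starts -6 cm/s; Δx = -6·5 + ½·12·5² = 120 cm; v ends 54 cm/s.
5–6 s: v starts 54 cm/s; Δx = 54·1 + ½·-4·1² = 52 cm; v ends 50 cm/s.
6–10 s: v starts 50 cm/s; Δx = 50·4 + ½·-2·4² = 184 cm; v ends 42 cm/s.
x(10) = -3 + Σ Δx = 353 cm.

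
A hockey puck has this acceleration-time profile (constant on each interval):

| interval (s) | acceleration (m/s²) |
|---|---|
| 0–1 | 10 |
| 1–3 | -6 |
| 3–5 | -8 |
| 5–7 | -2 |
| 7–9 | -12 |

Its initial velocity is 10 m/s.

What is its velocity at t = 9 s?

Δv equals the area under the a-t graph; then v = v₀ + Δv.
0–1 s: 10 × 1 = 10 m/s
1–3 s: -6 × 2 = -12 m/s
3–5 s: -8 × 2 = -16 m/s
5–7 s: -2 × 2 = -4 m/s
7–9 s: -12 × 2 = -24 m/s
Δv = -46 m/s, so v(9) = 10 + (-46) = -36 m/s.

-36 m/s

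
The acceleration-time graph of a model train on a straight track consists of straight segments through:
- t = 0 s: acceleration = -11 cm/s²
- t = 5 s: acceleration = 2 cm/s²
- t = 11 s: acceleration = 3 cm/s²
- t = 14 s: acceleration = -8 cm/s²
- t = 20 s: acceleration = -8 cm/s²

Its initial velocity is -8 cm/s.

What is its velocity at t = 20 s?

Δv equals the area under the a-t graph; then v = v₀ + Δv.
0–5 s: ½(-11 + 2)(5) = -22.5 cm/s
5–11 s: ½(2 + 3)(6) = 15 cm/s
11–14 s: ½(3 + -8)(3) = -7.5 cm/s
14–20 s: -8 × 6 = -48 cm/s
Δv = -63 cm/s, so v(20) = -8 + (-63) = -71 cm/s.

-71 cm/s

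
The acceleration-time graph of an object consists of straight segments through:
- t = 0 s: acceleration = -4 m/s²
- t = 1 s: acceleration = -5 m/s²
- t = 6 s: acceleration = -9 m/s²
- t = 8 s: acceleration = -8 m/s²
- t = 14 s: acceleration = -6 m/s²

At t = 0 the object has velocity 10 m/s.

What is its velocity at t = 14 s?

-88.5 m/s

Δv equals the area under the a-t graph; then v = v₀ + Δv.
0–1 s: ½(-4 + -5)(1) = -4.5 m/s
1–6 s: ½(-5 + -9)(5) = -35 m/s
6–8 s: ½(-9 + -8)(2) = -17 m/s
8–14 s: ½(-8 + -6)(6) = -42 m/s
Δv = -98.5 m/s, so v(14) = 10 + (-98.5) = -88.5 m/s.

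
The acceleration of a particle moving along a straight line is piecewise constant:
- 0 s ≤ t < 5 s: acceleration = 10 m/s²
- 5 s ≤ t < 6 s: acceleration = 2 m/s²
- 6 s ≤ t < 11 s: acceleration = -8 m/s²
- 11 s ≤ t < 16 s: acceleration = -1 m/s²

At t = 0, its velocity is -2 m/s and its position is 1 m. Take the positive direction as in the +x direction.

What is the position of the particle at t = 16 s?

352.5 m

On each constant-a segment, Δv = aΔt and Δx = v₀Δt + ½aΔt²; chain segment to segment.
0–5 s: v starts -2 m/s; Δx = -2·5 + ½·10·5² = 115 m; v ends 48 m/s.
5–6 s: v starts 48 m/s; Δx = 48·1 + ½·2·1² = 49 m; v ends 50 m/s.
6–11 s: v starts 50 m/s; Δx = 50·5 + ½·-8·5² = 150 m; v ends 10 m/s.
11–16 s: v starts 10 m/s; Δx = 10·5 + ½·-1·5² = 37.5 m; v ends 5 m/s.
x(16) = 1 + Σ Δx = 352.5 m.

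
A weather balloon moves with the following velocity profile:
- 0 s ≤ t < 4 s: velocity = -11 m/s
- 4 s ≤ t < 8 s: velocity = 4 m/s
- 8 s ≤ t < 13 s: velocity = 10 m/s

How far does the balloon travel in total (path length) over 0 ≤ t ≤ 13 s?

Distance (not displacement) is the total path length: add the absolute areas under v-t.
0–4 s: |-11| × 4 = 44 m
4–8 s: |4| × 4 = 16 m
8–13 s: |10| × 5 = 50 m
Total distance = 110 m

110 m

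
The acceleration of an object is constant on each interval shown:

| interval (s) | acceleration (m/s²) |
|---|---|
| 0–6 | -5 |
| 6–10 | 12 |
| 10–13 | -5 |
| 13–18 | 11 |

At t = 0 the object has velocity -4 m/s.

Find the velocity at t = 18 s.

54 m/s

Δv equals the area under the a-t graph; then v = v₀ + Δv.
0–6 s: -5 × 6 = -30 m/s
6–10 s: 12 × 4 = 48 m/s
10–13 s: -5 × 3 = -15 m/s
13–18 s: 11 × 5 = 55 m/s
Δv = 58 m/s, so v(18) = -4 + (58) = 54 m/s.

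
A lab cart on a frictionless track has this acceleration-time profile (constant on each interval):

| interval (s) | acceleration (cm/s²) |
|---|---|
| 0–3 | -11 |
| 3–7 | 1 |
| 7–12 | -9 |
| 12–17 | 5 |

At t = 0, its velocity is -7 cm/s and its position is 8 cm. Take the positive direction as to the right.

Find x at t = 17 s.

-849.5 cm

On each constant-a segment, Δv = aΔt and Δx = v₀Δt + ½aΔt²; chain segment to segment.
0–3 s: v starts -7 cm/s; Δx = -7·3 + ½·-11·3² = -70.5 cm; v ends -40 cm/s.
3–7 s: v starts -40 cm/s; Δx = -40·4 + ½·1·4² = -152 cm; v ends -36 cm/s.
7–12 s: v starts -36 cm/s; Δx = -36·5 + ½·-9·5² = -292.5 cm; v ends -81 cm/s.
12–17 s: v starts -81 cm/s; Δx = -81·5 + ½·5·5² = -342.5 cm; v ends -56 cm/s.
x(17) = 8 + Σ Δx = -849.5 cm.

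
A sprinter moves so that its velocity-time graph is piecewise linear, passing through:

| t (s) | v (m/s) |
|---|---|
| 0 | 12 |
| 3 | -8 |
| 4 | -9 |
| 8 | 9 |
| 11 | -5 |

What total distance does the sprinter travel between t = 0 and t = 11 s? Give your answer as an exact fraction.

1871/35 m

Total distance travelled is ∫|v| dt — sum the magnitudes of each area piece.
0–3 s: v = 0 at t = 1.8 s; triangle areas 10.8 + 4.8 = 15.6 m
3–4 s: |½(-8 + -9)(1)| = 8.5 m
4–8 s: v = 0 at t = 6 s; triangle areas 9 + 9 = 18 m
8–11 s: v = 0 at t = 139/14 s; triangle areas 243/28 + 75/28 = 159/14 m
Total distance = 1871/35 m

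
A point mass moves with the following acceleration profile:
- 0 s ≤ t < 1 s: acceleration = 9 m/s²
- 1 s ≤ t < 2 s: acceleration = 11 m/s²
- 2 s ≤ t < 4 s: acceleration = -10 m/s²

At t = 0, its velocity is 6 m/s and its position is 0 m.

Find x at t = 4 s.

63 m

On each constant-a segment, Δv = aΔt and Δx = v₀Δt + ½aΔt²; chain segment to segment.
0–1 s: v starts 6 m/s; Δx = 6·1 + ½·9·1² = 10.5 m; v ends 15 m/s.
1–2 s: v starts 15 m/s; Δx = 15·1 + ½·11·1² = 20.5 m; v ends 26 m/s.
2–4 s: v starts 26 m/s; Δx = 26·2 + ½·-10·2² = 32 m; v ends 6 m/s.
x(4) = 0 + Σ Δx = 63 m.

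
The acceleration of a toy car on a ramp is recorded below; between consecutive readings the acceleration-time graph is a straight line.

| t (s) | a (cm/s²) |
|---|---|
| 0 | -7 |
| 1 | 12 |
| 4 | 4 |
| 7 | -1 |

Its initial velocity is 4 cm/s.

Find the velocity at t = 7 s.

35 cm/s

Δv equals the area under the a-t graph; then v = v₀ + Δv.
0–1 s: ½(-7 + 12)(1) = 2.5 cm/s
1–4 s: ½(12 + 4)(3) = 24 cm/s
4–7 s: ½(4 + -1)(3) = 4.5 cm/s
Δv = 31 cm/s, so v(7) = 4 + (31) = 35 cm/s.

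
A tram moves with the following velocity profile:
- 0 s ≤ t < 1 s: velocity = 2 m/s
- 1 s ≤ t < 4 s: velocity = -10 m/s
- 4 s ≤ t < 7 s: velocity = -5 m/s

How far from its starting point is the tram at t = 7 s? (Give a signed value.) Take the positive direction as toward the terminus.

-43 m

Net displacement equals the area under the velocity-time graph (areas below the axis count negative).
0–1 s: 2 × 1 = 2 m
1–4 s: -10 × 3 = -30 m
4–7 s: -5 × 3 = -15 m
Net displacement = -43 m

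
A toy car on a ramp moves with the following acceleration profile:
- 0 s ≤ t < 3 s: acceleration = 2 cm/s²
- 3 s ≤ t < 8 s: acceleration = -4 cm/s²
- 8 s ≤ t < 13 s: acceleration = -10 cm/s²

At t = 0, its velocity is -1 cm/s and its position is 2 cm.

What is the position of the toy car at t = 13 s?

-217 cm

On each constant-a segment, Δv = aΔt and Δx = v₀Δt + ½aΔt²; chain segment to segment.
0–3 s: v starts -1 cm/s; Δx = -1·3 + ½·2·3² = 6 cm; v ends 5 cm/s.
3–8 s: v starts 5 cm/s; Δx = 5·5 + ½·-4·5² = -25 cm; v ends -15 cm/s.
8–13 s: v starts -15 cm/s; Δx = -15·5 + ½·-10·5² = -200 cm; v ends -65 cm/s.
x(13) = 2 + Σ Δx = -217 cm.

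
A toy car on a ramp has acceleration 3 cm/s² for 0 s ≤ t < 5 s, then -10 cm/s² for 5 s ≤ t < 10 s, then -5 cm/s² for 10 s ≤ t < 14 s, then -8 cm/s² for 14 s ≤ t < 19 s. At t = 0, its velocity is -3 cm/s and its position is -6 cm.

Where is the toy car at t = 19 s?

-630.5 cm

On each constant-a segment, Δv = aΔt and Δx = v₀Δt + ½aΔt²; chain segment to segment.
0–5 s: v starts -3 cm/s; Δx = -3·5 + ½·3·5² = 22.5 cm; v ends 12 cm/s.
5–10 s: v starts 12 cm/s; Δx = 12·5 + ½·-10·5² = -65 cm; v ends -38 cm/s.
10–14 s: v starts -38 cm/s; Δx = -38·4 + ½·-5·4² = -192 cm; v ends -58 cm/s.
14–19 s: v starts -58 cm/s; Δx = -58·5 + ½·-8·5² = -390 cm; v ends -98 cm/s.
x(19) = -6 + Σ Δx = -630.5 cm.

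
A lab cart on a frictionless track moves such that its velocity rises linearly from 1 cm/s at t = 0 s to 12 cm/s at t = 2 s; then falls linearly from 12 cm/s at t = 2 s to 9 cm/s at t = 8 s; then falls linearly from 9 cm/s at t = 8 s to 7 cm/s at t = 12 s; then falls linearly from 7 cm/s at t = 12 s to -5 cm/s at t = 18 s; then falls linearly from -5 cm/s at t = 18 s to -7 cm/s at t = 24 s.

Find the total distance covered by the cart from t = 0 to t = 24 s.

162.5 cm

Distance (not displacement) is the total path length: add the absolute areas under v-t.
0–2 s: |½(1 + 12)(2)| = 13 cm
2–8 s: |½(12 + 9)(6)| = 63 cm
8–12 s: |½(9 + 7)(4)| = 32 cm
12–18 s: v = 0 at t = 15.5 s; triangle areas 12.25 + 6.25 = 18.5 cm
18–24 s: |½(-5 + -7)(6)| = 36 cm
Total distance = 162.5 cm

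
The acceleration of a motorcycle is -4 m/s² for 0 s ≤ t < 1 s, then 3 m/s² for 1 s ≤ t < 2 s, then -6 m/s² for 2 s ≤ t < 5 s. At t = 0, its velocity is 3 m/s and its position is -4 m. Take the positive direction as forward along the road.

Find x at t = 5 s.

On each constant-a segment, Δv = aΔt and Δx = v₀Δt + ½aΔt²; chain segment to segment.
0–1 s: v starts 3 m/s; Δx = 3·1 + ½·-4·1² = 1 m; v ends -1 m/s.
1–2 s: v starts -1 m/s; Δx = -1·1 + ½·3·1² = 0.5 m; v ends 2 m/s.
2–5 s: v starts 2 m/s; Δx = 2·3 + ½·-6·3² = -21 m; v ends -16 m/s.
x(5) = -4 + Σ Δx = -23.5 m.

-23.5 m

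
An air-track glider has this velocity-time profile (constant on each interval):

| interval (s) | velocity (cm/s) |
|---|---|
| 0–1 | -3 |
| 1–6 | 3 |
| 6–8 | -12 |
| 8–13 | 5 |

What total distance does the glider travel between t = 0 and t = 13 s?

Distance (not displacement) is the total path length: add the absolute areas under v-t.
0–1 s: |-3| × 1 = 3 cm
1–6 s: |3| × 5 = 15 cm
6–8 s: |-12| × 2 = 24 cm
8–13 s: |5| × 5 = 25 cm
Total distance = 67 cm

67 cm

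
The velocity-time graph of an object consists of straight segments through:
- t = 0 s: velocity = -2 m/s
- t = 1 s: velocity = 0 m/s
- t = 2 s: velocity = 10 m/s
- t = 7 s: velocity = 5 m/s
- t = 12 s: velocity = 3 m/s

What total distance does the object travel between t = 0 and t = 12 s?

Total distance travelled is ∫|v| dt — sum the magnitudes of each area piece.
0–1 s: |½(-2 + 0)(1)| = 1 m
1–2 s: |½(0 + 10)(1)| = 5 m
2–7 s: |½(10 + 5)(5)| = 37.5 m
7–12 s: |½(5 + 3)(5)| = 20 m
Total distance = 63.5 m

63.5 m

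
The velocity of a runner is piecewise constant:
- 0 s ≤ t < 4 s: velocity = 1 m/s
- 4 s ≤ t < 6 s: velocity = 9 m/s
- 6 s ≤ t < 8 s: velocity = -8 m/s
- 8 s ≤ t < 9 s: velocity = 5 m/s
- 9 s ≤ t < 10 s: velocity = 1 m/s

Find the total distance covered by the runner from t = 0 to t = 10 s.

Distance (not displacement) is the total path length: add the absolute areas under v-t.
0–4 s: |1| × 4 = 4 m
4–6 s: |9| × 2 = 18 m
6–8 s: |-8| × 2 = 16 m
8–9 s: |5| × 1 = 5 m
9–10 s: |1| × 1 = 1 m
Total distance = 44 m

44 m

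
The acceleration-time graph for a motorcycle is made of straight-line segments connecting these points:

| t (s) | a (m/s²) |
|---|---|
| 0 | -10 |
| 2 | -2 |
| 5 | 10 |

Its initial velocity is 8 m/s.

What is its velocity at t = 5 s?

Δv equals the area under the a-t graph; then v = v₀ + Δv.
0–2 s: ½(-10 + -2)(2) = -12 m/s
2–5 s: ½(-2 + 10)(3) = 12 m/s
Δv = 0 m/s, so v(5) = 8 + (0) = 8 m/s.

8 m/s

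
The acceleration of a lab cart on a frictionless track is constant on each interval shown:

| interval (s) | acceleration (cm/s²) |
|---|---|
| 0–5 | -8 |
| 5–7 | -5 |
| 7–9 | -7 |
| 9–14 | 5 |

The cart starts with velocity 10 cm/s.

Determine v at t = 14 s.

Δv equals the area under the a-t graph; then v = v₀ + Δv.
0–5 s: -8 × 5 = -40 cm/s
5–7 s: -5 × 2 = -10 cm/s
7–9 s: -7 × 2 = -14 cm/s
9–14 s: 5 × 5 = 25 cm/s
Δv = -39 cm/s, so v(14) = 10 + (-39) = -29 cm/s.

-29 cm/s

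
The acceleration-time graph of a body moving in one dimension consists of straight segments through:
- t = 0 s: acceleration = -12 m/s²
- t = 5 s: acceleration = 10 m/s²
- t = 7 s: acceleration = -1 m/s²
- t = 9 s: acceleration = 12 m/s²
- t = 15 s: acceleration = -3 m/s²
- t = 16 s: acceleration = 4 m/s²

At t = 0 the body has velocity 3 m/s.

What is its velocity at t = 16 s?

Δv equals the area under the a-t graph; then v = v₀ + Δv.
0–5 s: ½(-12 + 10)(5) = -5 m/s
5–7 s: ½(10 + -1)(2) = 9 m/s
7–9 s: ½(-1 + 12)(2) = 11 m/s
9–15 s: ½(12 + -3)(6) = 27 m/s
15–16 s: ½(-3 + 4)(1) = 0.5 m/s
Δv = 42.5 m/s, so v(16) = 3 + (42.5) = 45.5 m/s.

45.5 m/s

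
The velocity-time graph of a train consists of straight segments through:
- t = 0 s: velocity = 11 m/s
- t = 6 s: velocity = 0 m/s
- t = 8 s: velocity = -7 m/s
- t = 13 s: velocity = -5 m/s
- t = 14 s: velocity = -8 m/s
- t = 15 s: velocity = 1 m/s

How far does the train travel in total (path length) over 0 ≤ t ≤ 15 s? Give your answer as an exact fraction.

721/9 m

Distance (not displacement) is the total path length: add the absolute areas under v-t.
0–6 s: |½(11 + 0)(6)| = 33 m
6–8 s: |½(0 + -7)(2)| = 7 m
8–13 s: |½(-7 + -5)(5)| = 30 m
13–14 s: |½(-5 + -8)(1)| = 6.5 m
14–15 s: v = 0 at t = 134/9 s; triangle areas 32/9 + 1/18 = 65/18 m
Total distance = 721/9 m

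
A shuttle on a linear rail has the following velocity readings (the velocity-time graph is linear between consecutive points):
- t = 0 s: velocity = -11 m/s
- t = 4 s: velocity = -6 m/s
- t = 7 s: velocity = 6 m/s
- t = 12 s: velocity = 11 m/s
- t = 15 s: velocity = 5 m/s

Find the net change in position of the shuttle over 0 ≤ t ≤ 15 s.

32.5 m

Displacement is the signed area under the v-t curve.
0–4 s: ½(-11 + -6)(4) = -34 m
4–7 s: ½(-6 + 6)(3) = 0 m
7–12 s: ½(6 + 11)(5) = 42.5 m
12–15 s: ½(11 + 5)(3) = 24 m
Net displacement = 32.5 m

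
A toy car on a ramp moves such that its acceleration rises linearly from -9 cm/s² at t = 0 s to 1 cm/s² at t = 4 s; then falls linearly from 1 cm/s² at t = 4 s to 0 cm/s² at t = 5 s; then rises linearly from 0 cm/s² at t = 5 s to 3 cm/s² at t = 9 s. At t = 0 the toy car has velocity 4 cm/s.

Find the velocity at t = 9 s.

Δv equals the area under the a-t graph; then v = v₀ + Δv.
0–4 s: ½(-9 + 1)(4) = -16 cm/s
4–5 s: ½(1 + 0)(1) = 0.5 cm/s
5–9 s: ½(0 + 3)(4) = 6 cm/s
Δv = -9.5 cm/s, so v(9) = 4 + (-9.5) = -5.5 cm/s.

-5.5 cm/s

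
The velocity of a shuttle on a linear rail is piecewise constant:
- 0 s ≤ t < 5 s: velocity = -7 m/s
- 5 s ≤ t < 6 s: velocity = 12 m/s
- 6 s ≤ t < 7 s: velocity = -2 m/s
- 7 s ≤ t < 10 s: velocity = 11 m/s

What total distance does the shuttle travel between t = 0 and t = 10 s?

Total distance travelled is ∫|v| dt — sum the magnitudes of each area piece.
0–5 s: |-7| × 5 = 35 m
5–6 s: |12| × 1 = 12 m
6–7 s: |-2| × 1 = 2 m
7–10 s: |11| × 3 = 33 m
Total distance = 82 m

82 m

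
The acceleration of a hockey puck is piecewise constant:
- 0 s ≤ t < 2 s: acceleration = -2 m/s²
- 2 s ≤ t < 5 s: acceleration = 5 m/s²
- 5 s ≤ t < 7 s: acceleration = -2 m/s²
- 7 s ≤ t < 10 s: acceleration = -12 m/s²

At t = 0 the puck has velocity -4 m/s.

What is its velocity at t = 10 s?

Δv equals the area under the a-t graph; then v = v₀ + Δv.
0–2 s: -2 × 2 = -4 m/s
2–5 s: 5 × 3 = 15 m/s
5–7 s: -2 × 2 = -4 m/s
7–10 s: -12 × 3 = -36 m/s
Δv = -29 m/s, so v(10) = -4 + (-29) = -33 m/s.

-33 m/s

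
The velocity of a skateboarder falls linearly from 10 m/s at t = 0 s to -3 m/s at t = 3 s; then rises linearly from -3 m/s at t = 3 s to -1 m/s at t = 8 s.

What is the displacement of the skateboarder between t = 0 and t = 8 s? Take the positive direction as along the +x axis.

Net displacement equals the area under the velocity-time graph (areas below the axis count negative).
0–3 s: ½(10 + -3)(3) = 10.5 m
3–8 s: ½(-3 + -1)(5) = -10 m
Net displacement = 0.5 m

0.5 m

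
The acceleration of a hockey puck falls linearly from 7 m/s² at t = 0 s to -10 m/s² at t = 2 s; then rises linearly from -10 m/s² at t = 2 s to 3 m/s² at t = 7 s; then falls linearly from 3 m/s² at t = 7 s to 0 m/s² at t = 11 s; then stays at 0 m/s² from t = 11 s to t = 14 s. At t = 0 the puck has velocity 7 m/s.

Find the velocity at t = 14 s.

Δv equals the area under the a-t graph; then v = v₀ + Δv.
0–2 s: ½(7 + -10)(2) = -3 m/s
2–7 s: ½(-10 + 3)(5) = -17.5 m/s
7–11 s: ½(3 + 0)(4) = 6 m/s
11–14 s: 0 × 3 = 0 m/s
Δv = -14.5 m/s, so v(14) = 7 + (-14.5) = -7.5 m/s.

-7.5 m/s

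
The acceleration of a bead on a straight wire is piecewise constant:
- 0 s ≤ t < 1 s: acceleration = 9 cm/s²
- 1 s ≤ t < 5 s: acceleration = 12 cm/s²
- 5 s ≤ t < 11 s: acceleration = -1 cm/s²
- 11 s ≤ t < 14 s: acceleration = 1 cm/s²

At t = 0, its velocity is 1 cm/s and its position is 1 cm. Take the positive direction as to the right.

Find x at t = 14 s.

On each constant-a segment, Δv = aΔt and Δx = v₀Δt + ½aΔt²; chain segment to segment.
0–1 s: v starts 1 cm/s; Δx = 1·1 + ½·9·1² = 5.5 cm; v ends 10 cm/s.
1–5 s: v starts 10 cm/s; Δx = 10·4 + ½·12·4² = 136 cm; v ends 58 cm/s.
5–11 s: v starts 58 cm/s; Δx = 58·6 + ½·-1·6² = 330 cm; v ends 52 cm/s.
11–14 s: v starts 52 cm/s; Δx = 52·3 + ½·1·3² = 160.5 cm; v ends 55 cm/s.
x(14) = 1 + Σ Δx = 633 cm.

633 cm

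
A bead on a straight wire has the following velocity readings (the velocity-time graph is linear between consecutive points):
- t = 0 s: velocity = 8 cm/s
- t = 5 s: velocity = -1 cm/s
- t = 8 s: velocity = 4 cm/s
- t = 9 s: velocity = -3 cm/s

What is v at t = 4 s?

On 0–5 s the graph is linear from 8 to -1 cm/s: v(4) = 8 + (-1 − 8)·(4 − 0)/(5 − 0) = 0.8 cm/s.

0.8 cm/s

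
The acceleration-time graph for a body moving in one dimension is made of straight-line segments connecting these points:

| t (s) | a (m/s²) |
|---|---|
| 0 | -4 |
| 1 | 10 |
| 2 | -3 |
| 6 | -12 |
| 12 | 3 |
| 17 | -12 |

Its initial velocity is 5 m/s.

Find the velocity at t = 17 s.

-68 m/s

Δv equals the area under the a-t graph; then v = v₀ + Δv.
0–1 s: ½(-4 + 10)(1) = 3 m/s
1–2 s: ½(10 + -3)(1) = 3.5 m/s
2–6 s: ½(-3 + -12)(4) = -30 m/s
6–12 s: ½(-12 + 3)(6) = -27 m/s
12–17 s: ½(3 + -12)(5) = -22.5 m/s
Δv = -73 m/s, so v(17) = 5 + (-73) = -68 m/s.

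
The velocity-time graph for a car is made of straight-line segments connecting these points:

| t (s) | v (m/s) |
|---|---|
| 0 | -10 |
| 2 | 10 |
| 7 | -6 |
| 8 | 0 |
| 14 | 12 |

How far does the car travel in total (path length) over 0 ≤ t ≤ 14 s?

Total distance travelled is ∫|v| dt — sum the magnitudes of each area piece.
0–2 s: v = 0 at t = 1 s; triangle areas 5 + 5 = 10 m
2–7 s: v = 0 at t = 5.125 s; triangle areas 15.625 + 5.625 = 21.25 m
7–8 s: |½(-6 + 0)(1)| = 3 m
8–14 s: |½(0 + 12)(6)| = 36 m
Total distance = 70.25 m

70.25 m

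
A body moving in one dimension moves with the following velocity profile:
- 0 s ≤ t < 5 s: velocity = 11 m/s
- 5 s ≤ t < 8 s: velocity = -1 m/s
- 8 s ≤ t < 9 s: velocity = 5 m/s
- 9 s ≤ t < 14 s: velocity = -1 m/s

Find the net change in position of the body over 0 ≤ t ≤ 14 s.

52 m

Displacement is the signed area under the v-t curve.
0–5 s: 11 × 5 = 55 m
5–8 s: -1 × 3 = -3 m
8–9 s: 5 × 1 = 5 m
9–14 s: -1 × 5 = -5 m
Net displacement = 52 m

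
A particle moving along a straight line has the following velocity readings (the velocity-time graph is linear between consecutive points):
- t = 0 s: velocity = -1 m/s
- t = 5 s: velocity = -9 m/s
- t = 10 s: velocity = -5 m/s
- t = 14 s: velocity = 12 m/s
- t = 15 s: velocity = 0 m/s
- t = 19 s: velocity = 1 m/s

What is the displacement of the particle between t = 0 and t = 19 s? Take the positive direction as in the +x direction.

-38 m

Displacement is the signed area under the v-t curve.
0–5 s: ½(-1 + -9)(5) = -25 m
5–10 s: ½(-9 + -5)(5) = -35 m
10–14 s: ½(-5 + 12)(4) = 14 m
14–15 s: ½(12 + 0)(1) = 6 m
15–19 s: ½(0 + 1)(4) = 2 m
Net displacement = -38 m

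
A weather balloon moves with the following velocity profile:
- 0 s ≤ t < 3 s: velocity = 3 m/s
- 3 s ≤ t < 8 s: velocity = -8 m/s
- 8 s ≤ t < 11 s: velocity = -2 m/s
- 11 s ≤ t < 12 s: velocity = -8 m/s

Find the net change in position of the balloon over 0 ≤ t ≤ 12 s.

-45 m

Net displacement equals the area under the velocity-time graph (areas below the axis count negative).
0–3 s: 3 × 3 = 9 m
3–8 s: -8 × 5 = -40 m
8–11 s: -2 × 3 = -6 m
11–12 s: -8 × 1 = -8 m
Net displacement = -45 m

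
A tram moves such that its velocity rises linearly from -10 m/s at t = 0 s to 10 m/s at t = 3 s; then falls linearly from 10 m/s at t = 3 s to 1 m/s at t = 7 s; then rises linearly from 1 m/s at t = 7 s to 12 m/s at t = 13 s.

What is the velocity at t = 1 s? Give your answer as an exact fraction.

On 0–3 s the graph is linear from -10 to 10 m/s: v(1) = -10 + (10 − -10)·(1 − 0)/(3 − 0) = -10/3 m/s.

-10/3 m/s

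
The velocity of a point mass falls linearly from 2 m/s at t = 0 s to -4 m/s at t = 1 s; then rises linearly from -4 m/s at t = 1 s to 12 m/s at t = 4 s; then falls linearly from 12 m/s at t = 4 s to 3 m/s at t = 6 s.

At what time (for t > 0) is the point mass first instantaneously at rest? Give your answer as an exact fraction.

v changes sign on 0–1 s (from 2 to -4); the graph is linear there, so v = 0 at t = 0 + (-2)·(1 − 0)/(-4 − 2) = 1/3 s.

t = 1/3 s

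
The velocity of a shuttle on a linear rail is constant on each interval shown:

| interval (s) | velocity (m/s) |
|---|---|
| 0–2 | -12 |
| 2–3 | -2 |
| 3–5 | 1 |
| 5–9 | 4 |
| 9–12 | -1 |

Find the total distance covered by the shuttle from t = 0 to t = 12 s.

Total distance travelled is ∫|v| dt — sum the magnitudes of each area piece.
0–2 s: |-12| × 2 = 24 m
2–3 s: |-2| × 1 = 2 m
3–5 s: |1| × 2 = 2 m
5–9 s: |4| × 4 = 16 m
9–12 s: |-1| × 3 = 3 m
Total distance = 47 m

47 m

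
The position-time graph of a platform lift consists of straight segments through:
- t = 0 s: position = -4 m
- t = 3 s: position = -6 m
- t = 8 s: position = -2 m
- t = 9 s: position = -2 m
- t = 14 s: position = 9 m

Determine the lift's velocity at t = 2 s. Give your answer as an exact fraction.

Velocity is the slope of the x-t graph on 0–3 s: (-6 − -4)/(3 − 0) = -2/3 m/s.

-2/3 m/s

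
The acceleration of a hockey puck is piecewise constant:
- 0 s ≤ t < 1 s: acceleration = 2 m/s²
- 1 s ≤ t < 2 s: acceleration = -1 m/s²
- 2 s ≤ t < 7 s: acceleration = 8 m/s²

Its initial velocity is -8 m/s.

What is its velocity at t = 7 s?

33 m/s

Δv equals the area under the a-t graph; then v = v₀ + Δv.
0–1 s: 2 × 1 = 2 m/s
1–2 s: -1 × 1 = -1 m/s
2–7 s: 8 × 5 = 40 m/s
Δv = 41 m/s, so v(7) = -8 + (41) = 33 m/s.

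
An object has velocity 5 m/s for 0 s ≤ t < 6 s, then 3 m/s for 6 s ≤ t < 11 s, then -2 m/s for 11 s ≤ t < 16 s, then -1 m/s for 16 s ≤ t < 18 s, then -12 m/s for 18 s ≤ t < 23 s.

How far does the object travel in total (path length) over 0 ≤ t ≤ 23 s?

Total distance travelled is ∫|v| dt — sum the magnitudes of each area piece.
0–6 s: |5| × 6 = 30 m
6–11 s: |3| × 5 = 15 m
11–16 s: |-2| × 5 = 10 m
16–18 s: |-1| × 2 = 2 m
18–23 s: |-12| × 5 = 60 m
Total distance = 117 m

117 m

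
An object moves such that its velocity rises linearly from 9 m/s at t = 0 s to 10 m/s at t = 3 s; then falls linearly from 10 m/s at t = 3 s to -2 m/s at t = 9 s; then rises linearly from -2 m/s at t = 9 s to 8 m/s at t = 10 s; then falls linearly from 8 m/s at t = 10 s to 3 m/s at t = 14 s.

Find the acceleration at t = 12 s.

-1.25 m/s²

Acceleration is the slope of the v-t graph on 10–14 s: (3 − 8)/(14 − 10) = -1.25 m/s².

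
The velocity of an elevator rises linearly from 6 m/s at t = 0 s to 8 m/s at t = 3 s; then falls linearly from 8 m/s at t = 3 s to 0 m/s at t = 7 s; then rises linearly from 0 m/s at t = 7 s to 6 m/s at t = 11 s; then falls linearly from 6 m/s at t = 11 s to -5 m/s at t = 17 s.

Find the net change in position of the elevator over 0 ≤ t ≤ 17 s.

52 m

Net displacement equals the area under the velocity-time graph (areas below the axis count negative).
0–3 s: ½(6 + 8)(3) = 21 m
3–7 s: ½(8 + 0)(4) = 16 m
7–11 s: ½(0 + 6)(4) = 12 m
11–17 s: ½(6 + -5)(6) = 3 m
Net displacement = 52 m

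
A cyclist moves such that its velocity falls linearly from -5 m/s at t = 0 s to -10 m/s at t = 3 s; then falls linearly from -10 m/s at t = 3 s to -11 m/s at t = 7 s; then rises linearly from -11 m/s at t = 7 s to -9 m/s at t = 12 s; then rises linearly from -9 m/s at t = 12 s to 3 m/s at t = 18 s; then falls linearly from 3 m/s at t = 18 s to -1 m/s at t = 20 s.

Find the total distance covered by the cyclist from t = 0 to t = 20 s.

139.5 m

Distance (not displacement) is the total path length: add the absolute areas under v-t.
0–3 s: |½(-5 + -10)(3)| = 22.5 m
3–7 s: |½(-10 + -11)(4)| = 42 m
7–12 s: |½(-11 + -9)(5)| = 50 m
12–18 s: v = 0 at t = 16.5 s; triangle areas 20.25 + 2.25 = 22.5 m
18–20 s: v = 0 at t = 19.5 s; triangle areas 2.25 + 0.25 = 2.5 m
Total distance = 139.5 m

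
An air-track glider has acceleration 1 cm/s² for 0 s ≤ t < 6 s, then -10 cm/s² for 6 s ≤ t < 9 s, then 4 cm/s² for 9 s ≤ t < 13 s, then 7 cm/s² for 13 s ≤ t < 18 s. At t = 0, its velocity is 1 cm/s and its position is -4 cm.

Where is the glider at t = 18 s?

-11.5 cm

On each constant-a segment, Δv = aΔt and Δx = v₀Δt + ½aΔt²; chain segment to segment.
0–6 s: v starts 1 cm/s; Δx = 1·6 + ½·1·6² = 24 cm; v ends 7 cm/s.
6–9 s: v starts 7 cm/s; Δx = 7·3 + ½·-10·3² = -24 cm; v ends -23 cm/s.
9–13 s: v starts -23 cm/s; Δx = -23·4 + ½·4·4² = -60 cm; v ends -7 cm/s.
13–18 s: v starts -7 cm/s; Δx = -7·5 + ½·7·5² = 52.5 cm; v ends 28 cm/s.
x(18) = -4 + Σ Δx = -11.5 cm.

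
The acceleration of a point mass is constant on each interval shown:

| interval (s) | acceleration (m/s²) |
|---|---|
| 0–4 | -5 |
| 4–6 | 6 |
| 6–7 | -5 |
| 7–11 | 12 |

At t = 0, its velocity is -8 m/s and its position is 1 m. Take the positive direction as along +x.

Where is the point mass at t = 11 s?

-121.5 m

On each constant-a segment, Δv = aΔt and Δx = v₀Δt + ½aΔt²; chain segment to segment.
0–4 s: v starts -8 m/s; Δx = -8·4 + ½·-5·4² = -72 m; v ends -28 m/s.
4–6 s: v starts -28 m/s; Δx = -28·2 + ½·6·2² = -44 m; v ends -16 m/s.
6–7 s: v starts -16 m/s; Δx = -16·1 + ½·-5·1² = -18.5 m; v ends -21 m/s.
7–11 s: v starts -21 m/s; Δx = -21·4 + ½·12·4² = 12 m; v ends 27 m/s.
x(11) = 1 + Σ Δx = -121.5 m.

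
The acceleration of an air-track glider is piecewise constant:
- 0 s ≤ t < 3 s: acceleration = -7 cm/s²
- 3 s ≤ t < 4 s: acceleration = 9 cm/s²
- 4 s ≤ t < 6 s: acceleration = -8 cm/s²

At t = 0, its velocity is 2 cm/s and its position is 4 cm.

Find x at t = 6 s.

On each constant-a segment, Δv = aΔt and Δx = v₀Δt + ½aΔt²; chain segment to segment.
0–3 s: v starts 2 cm/s; Δx = 2·3 + ½·-7·3² = -25.5 cm; v ends -19 cm/s.
3–4 s: v starts -19 cm/s; Δx = -19·1 + ½·9·1² = -14.5 cm; v ends -10 cm/s.
4–6 s: v starts -10 cm/s; Δx = -10·2 + ½·-8·2² = -36 cm; v ends -26 cm/s.
x(6) = 4 + Σ Δx = -72 cm.

-72 cm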